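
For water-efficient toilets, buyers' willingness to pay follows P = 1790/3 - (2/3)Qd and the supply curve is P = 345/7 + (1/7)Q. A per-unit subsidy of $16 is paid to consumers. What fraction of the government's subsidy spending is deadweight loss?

DWL / government spending = 168/11831

Pre-subsidy: 1790/3 - (2/3)Q = 345/7 + (1/7)Q gives Q* = 11495/17 and P* = 2480/17.
With the rebate, buyers effectively pay Pb = Ps − 16, where Ps is the price sellers receive.
On the curves, Pb = 1790/3 - (2/3)Q and Ps = 345/7 + (1/7)Q; the wedge Ps − Pb = 16 gives 345/7 + (1/7)Q − (1790/3 - (2/3)Q) = 16, so Q' = 11831/17.
Then Pb = 1790/3 − (2/3)·(11831/17) = 2256/17 and Ps = 345/7 + (1/7)·(11831/17) = 2528/17.
ΔCS = ½(11495/17 + 11831/17)(2480/17 − 2256/17) = 2612512/289; ΔPS = ½(11495/17 + 11831/17)(2528/17 − 2480/17) = 559824/289.
Government spending = 16 × 11831/17 = 189296/17.
DWL = ½ × 16 × (11831/17 − 11495/17) = 2688/17; fraction = (2688/17) / (189296/17) = 168/11831.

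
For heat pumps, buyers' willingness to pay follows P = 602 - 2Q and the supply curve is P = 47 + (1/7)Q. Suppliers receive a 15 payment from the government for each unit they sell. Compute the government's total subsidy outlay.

Pre-subsidy: 602 - 2Q = 47 + (1/7)Q gives Q* = 259 and P* = 84.
With the subsidy, sellers receive Ps = Pb + 15 for each unit, where Pb is the price buyers pay.
On the curves, Pb = 602 - 2Q and Ps = 47 + (1/7)Q; the wedge Ps − Pb = 15 gives 47 + (1/7)Q − (602 - 2Q) = 15, so Q' = 266.
Then Pb = 602 − 2·266 = 70 and Ps = 47 + (1/7)·266 = 85.
Government outlay = subsidy × quantity = 15 × 266 = 3990.

Government cost = 3990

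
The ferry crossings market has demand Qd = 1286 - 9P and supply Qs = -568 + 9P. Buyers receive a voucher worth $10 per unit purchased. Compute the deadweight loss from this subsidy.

Pre-subsidy: 1286 - 9P = -568 + 9P gives P* = 103, Q* = 359.
With the rebate, buyers effectively pay Pb = Ps − 10, where Ps is the price sellers receive.
Demand in terms of Ps becomes Qd = 1286 − 9(Ps − 10) = 1376 - 9Ps. Setting this equal to supply: 1376 - 9Ps = -568 + 9Ps, so Ps = 108.
Buyers pay Pb = 108 − 10 = 98; Q' = -568 + 9·108 = 404.
The subsidy expands output by 404 − 359 = 45 past the efficient level; on those units the gap between marginal cost and willingness to pay runs from 0 up to 10.
DWL = ½ × 10 × 45 = 225.

Deadweight loss = $225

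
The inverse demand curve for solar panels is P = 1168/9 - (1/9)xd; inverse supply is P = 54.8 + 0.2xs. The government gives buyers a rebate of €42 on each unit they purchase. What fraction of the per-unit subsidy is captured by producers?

Pre-subsidy: 1168/9 - (1/9)x = 54.8 + 0.2x gives x* = 241 and P* = 103.
With the rebate, buyers effectively pay Pb = Ps − 42, where Ps is the price sellers receive.
On the curves, Pb = 1168/9 - (1/9)x and Ps = 54.8 + 0.2x; the wedge Ps − Pb = 42 gives 54.8 + 0.2x − (1168/9 - (1/9)x) = 42, so x' = 376.
Then Pb = 1168/9 − (1/9)·376 = 88 and Ps = 54.8 + 0.2·376 = 130.
Buyers' price falls by P* − Pb = 103 − 88 = 15; sellers' price rises by Ps − P* = 130 − 103 = 27.
So producers capture 27/42 = 9/14 of each unit of subsidy.

Producer share = 9/14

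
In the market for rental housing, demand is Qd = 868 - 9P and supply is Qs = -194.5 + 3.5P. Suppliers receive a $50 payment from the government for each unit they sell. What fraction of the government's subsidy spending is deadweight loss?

DWL / government spending = 63/229

Pre-subsidy: 868 - 9P = -194.5 + 3.5P gives P* = 85, Q* = 103.
With the subsidy, sellers receive Ps = Pb + 50 for each unit, where Pb is the price buyers pay.
Supply in terms of Pb becomes Qs = -194.5 + 3.5(Pb + 50) = -19.5 + 3.5Pb. Setting this equal to demand: 868 - 9Pb = -19.5 + 3.5Pb, so Pb = 71.
Sellers receive Ps = 71 + 50 = 121; Q' = 868 − 9·71 = 229.
ΔCS = ½(103 + 229)(85 − 71) = 2324; ΔPS = ½(103 + 229)(121 − 85) = 5976.
Government spending = 50 × 229 = 11450.
DWL = ½ × 50 × (229 − 103) = 3150; fraction = 3150 / 11450 = 63/229.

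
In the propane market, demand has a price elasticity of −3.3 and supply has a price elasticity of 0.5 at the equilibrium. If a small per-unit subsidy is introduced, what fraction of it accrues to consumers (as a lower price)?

Consumer share = 5/38

For a small subsidy around the equilibrium, the benefit split depends on the relative slopes, which at a point are proportional to the elasticities.
Buyer share = εs/(εs + |εd|) = 0.5/(0.5 + 3.3) = 5/38; seller share = |εd|/(εs + |εd|) = 33/38.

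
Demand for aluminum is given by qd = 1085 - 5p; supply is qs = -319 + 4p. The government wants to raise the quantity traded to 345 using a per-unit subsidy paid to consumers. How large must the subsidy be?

Required subsidy s = 18 per unit

At q = 345, invert demand for the buyer price: pb = (1085 − 345)/5 = 148; invert supply for the seller price: ps = (345 − (-319))/4 = 166.
The subsidy must fill the gap: s = ps − pb = 166 − 148 = 18.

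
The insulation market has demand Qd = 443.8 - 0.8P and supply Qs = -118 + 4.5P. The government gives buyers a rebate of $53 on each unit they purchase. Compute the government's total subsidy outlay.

Government cost = $20935

Pre-subsidy: 443.8 - 0.8P = -118 + 4.5P gives P* = 106, Q* = 359.
With the rebate, buyers effectively pay Pb = Ps − 53, where Ps is the price sellers receive.
Demand in terms of Ps becomes Qd = 443.8 − 0.8(Ps − 53) = 486.2 - 0.8Ps. Setting this equal to supply: 486.2 - 0.8Ps = -118 + 4.5Ps, so Ps = 114.
Buyers pay Pb = 114 − 53 = 61; Q' = -118 + 4.5·114 = 395.
Government outlay = subsidy × quantity = 53 × 395 = 20935.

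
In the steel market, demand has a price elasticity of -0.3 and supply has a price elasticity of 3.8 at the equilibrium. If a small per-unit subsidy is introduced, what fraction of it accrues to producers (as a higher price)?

Producer share = 3/41

For a small subsidy around the equilibrium, the benefit split depends on the relative slopes, which at a point are proportional to the elasticities.
Buyer share = εs/(εs + |εd|) = 3.8/(3.8 + 0.3) = 38/41; seller share = |εd|/(εs + |εd|) = 3/41.
So producers capture 3/41 of the subsidy.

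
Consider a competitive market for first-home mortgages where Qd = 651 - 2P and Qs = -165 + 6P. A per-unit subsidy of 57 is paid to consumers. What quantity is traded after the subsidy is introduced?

Q' = 532.5

Pre-subsidy: 651 - 2P = -165 + 6P gives P* = 102, Q* = 447.
With the rebate, buyers effectively pay Pb = Ps − 57, where Ps is the price sellers receive.
Demand in terms of Ps becomes Qd = 651 − 2(Ps − 57) = 765 - 2Ps. Setting this equal to supply: 765 - 2Ps = -165 + 6Ps, so Ps = 116.25.
Buyers pay Pb = 116.25 − 57 = 59.25; Q' = -165 + 6·116.25 = 532.5.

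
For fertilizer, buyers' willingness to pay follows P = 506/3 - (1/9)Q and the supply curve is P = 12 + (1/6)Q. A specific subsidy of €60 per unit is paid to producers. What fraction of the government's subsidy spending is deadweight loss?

DWL / government spending = 9/65

Pre-subsidy: 506/3 - (1/9)Q = 12 + (1/6)Q gives Q* = 564 and P* = 106.
With the subsidy, sellers receive Ps = Pb + 60 for each unit, where Pb is the price buyers pay.
On the curves, Pb = 506/3 - (1/9)Q and Ps = 12 + (1/6)Q; the wedge Ps − Pb = 60 gives 12 + (1/6)Q − (506/3 - (1/9)Q) = 60, so Q' = 780.
Then Pb = 506/3 − (1/9)·780 = 82 and Ps = 12 + (1/6)·780 = 142.
ΔCS = ½(564 + 780)(106 − 82) = 16128; ΔPS = ½(564 + 780)(142 − 106) = 24192.
Government spending = 60 × 780 = 46800.
DWL = ½ × 60 × (780 − 564) = 6480; fraction = 6480 / 46800 = 9/65.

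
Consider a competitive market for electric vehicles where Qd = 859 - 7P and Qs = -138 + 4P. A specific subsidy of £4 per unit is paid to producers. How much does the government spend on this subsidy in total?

Government cost = 10328/11

Pre-subsidy: 859 - 7P = -138 + 4P gives P* = 997/11, Q* = 2470/11.
With the subsidy, sellers receive Ps = Pb + 4 for each unit, where Pb is the price buyers pay.
Supply in terms of Pb becomes Qs = -138 + 4(Pb + 4) = -122 + 4Pb. Setting this equal to demand: 859 - 7Pb = -122 + 4Pb, so Pb = 981/11.
Sellers receive Ps = 981/11 + 4 = 1025/11; Q' = 859 − 7·(981/11) = 2582/11.
Government outlay = subsidy × quantity = 4 × 2582/11 = 10328/11.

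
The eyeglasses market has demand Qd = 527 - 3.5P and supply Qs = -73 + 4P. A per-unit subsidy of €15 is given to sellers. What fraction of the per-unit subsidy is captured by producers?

Producer share = 7/15

Pre-subsidy: 527 - 3.5P = -73 + 4P gives P* = 80, Q* = 247.
With the subsidy, sellers receive Ps = Pb + 15 for each unit, where Pb is the price buyers pay.
Supply in terms of Pb becomes Qs = -73 + 4(Pb + 15) = -13 + 4Pb. Setting this equal to demand: 527 - 3.5Pb = -13 + 4Pb, so Pb = 72.
Sellers receive Ps = 72 + 15 = 87; Q' = 527 − 3.5·72 = 275.
Buyers' price falls by P* − Pb = 80 − 72 = 8; sellers' price rises by Ps − P* = 87 − 80 = 7.
So producers capture 7/15 = 7/15 of each unit of subsidy.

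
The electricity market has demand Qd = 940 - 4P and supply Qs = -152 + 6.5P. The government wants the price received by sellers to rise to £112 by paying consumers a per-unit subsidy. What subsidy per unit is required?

Required subsidy s = £21 per unit

At a seller price of 112, quantity supplied is -152 + 6.5·112 = 576.
Buyers absorb 576 only when they pay Pb with 940 − 4·Pb = 576, i.e. Pb = 91.
s = Ps − Pb = 112 − 91 = 21.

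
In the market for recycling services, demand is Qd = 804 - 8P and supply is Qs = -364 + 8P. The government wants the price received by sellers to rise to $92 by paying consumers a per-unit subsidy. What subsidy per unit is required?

At a seller price of 92, quantity supplied is -364 + 8·92 = 372.
Buyers absorb 372 only when they pay Pb with 804 − 8·Pb = 372, i.e. Pb = 54.
s = Ps − Pb = 92 − 54 = 38.

Required subsidy s = $38 per unit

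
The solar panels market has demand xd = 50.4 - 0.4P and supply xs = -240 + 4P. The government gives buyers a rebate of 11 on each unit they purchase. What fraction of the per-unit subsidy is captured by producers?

Producer share = 1/11

Pre-subsidy: 50.4 - 0.4P = -240 + 4P gives P* = 66, x* = 24.
With the rebate, buyers effectively pay Pb = Ps − 11, where Ps is the price sellers receive.
Demand in terms of Ps becomes xd = 50.4 − 0.4(Ps − 11) = 54.8 - 0.4Ps. Setting this equal to supply: 54.8 - 0.4Ps = -240 + 4Ps, so Ps = 67.
Buyers pay Pb = 67 − 11 = 56; x' = -240 + 4·67 = 28.
Buyers' price falls by P* − Pb = 66 − 56 = 10; sellers' price rises by Ps − P* = 67 − 66 = 1.
So producers capture 1/11 = 1/11 of each unit of subsidy.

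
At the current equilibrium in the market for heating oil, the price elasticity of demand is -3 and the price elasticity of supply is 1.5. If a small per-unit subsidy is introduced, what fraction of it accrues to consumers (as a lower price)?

For a small subsidy around the equilibrium, the benefit split depends on the relative slopes, which at a point are proportional to the elasticities.
Buyer share = εs/(εs + |εd|) = 1.5/(1.5 + 3) = 1/3; seller share = |εd|/(εs + |εd|) = 2/3.

Consumer share = 1/3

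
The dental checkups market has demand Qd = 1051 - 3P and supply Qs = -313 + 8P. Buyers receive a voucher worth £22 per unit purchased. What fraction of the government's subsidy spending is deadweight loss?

Pre-subsidy: 1051 - 3P = -313 + 8P gives P* = 124, Q* = 679.
With the rebate, buyers effectively pay Pb = Ps − 22, where Ps is the price sellers receive.
Demand in terms of Ps becomes Qd = 1051 − 3(Ps − 22) = 1117 - 3Ps. Setting this equal to supply: 1117 - 3Ps = -313 + 8Ps, so Ps = 130.
Buyers pay Pb = 130 − 22 = 108; Q' = -313 + 8·130 = 727.
ΔCS = ½(679 + 727)(124 − 108) = 11248; ΔPS = ½(679 + 727)(130 − 124) = 4218.
Government spending = 22 × 727 = 15994.
DWL = ½ × 22 × (727 − 679) = 528; fraction = 528 / 15994 = 24/727.

DWL / government spending = 24/727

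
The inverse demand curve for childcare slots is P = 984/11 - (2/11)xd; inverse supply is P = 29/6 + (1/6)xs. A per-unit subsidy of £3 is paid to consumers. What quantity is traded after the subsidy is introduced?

Pre-subsidy: 984/11 - (2/11)x = 29/6 + (1/6)x gives x* = 5585/23 and P* = 1042/23.
With the rebate, buyers effectively pay Pb = Ps − 3, where Ps is the price sellers receive.
On the curves, Pb = 984/11 - (2/11)x and Ps = 29/6 + (1/6)x; the wedge Ps − Pb = 3 gives 29/6 + (1/6)x − (984/11 - (2/11)x) = 3, so x' = 5783/23.
Then Pb = 984/11 − (2/11)·(5783/23) = 1006/23 and Ps = 29/6 + (1/6)·(5783/23) = 1075/23.

x' = 5783/23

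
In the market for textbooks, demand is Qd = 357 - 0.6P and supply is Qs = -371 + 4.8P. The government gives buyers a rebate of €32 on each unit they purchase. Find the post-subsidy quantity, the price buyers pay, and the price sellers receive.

Q' = 13193/45; buyers pay 2872/27; sellers receive 3736/27

Pre-subsidy: 357 - 0.6P = -371 + 4.8P gives P* = 3640/27, Q* = 2485/9.
With the rebate, buyers effectively pay Pb = Ps − 32, where Ps is the price sellers receive.
Demand in terms of Ps becomes Qd = 357 − 0.6(Ps − 32) = 376.2 - 0.6Ps. Setting this equal to supply: 376.2 - 0.6Ps = -371 + 4.8Ps, so Ps = 3736/27.
Buyers pay Pb = 3736/27 − 32 = 2872/27; Q' = -371 + 4.8·(3736/27) = 13193/45.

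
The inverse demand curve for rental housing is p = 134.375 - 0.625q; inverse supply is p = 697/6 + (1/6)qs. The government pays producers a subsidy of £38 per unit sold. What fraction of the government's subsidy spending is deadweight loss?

Pre-subsidy: 134.375 - 0.625q = 697/6 + (1/6)q gives q* = 23 and p* = 120.
With the subsidy, sellers receive ps = pb + 38 for each unit, where pb is the price buyers pay.
On the curves, pb = 134.375 - 0.625q and ps = 697/6 + (1/6)q; the wedge ps − pb = 38 gives 697/6 + (1/6)q − (134.375 - 0.625q) = 38, so q' = 71.
Then pb = 134.375 − 0.625·71 = 90 and ps = 697/6 + (1/6)·71 = 128.
ΔCS = ½(23 + 71)(120 − 90) = 1410; ΔPS = ½(23 + 71)(128 − 120) = 376.
Government spending = 38 × 71 = 2698.
DWL = ½ × 38 × (71 − 23) = 912; fraction = 912 / 2698 = 24/71.

DWL / government spending = 24/71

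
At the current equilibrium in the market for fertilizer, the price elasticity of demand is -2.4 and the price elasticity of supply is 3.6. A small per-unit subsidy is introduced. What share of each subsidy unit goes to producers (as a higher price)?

Producer share = 0.4

For a small subsidy around the equilibrium, the benefit split depends on the relative slopes, which at a point are proportional to the elasticities.
Buyer share = εs/(εs + |εd|) = 3.6/(3.6 + 2.4) = 0.6; seller share = |εd|/(εs + |εd|) = 0.4.
So producers capture 0.4 of the subsidy.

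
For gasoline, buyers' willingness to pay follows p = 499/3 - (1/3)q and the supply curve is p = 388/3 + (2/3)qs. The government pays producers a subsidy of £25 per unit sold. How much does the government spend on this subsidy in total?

Government cost = £1550

Pre-subsidy: 499/3 - (1/3)q = 388/3 + (2/3)q gives q* = 37 and p* = 154.
With the subsidy, sellers receive ps = pb + 25 for each unit, where pb is the price buyers pay.
On the curves, pb = 499/3 - (1/3)q and ps = 388/3 + (2/3)q; the wedge ps − pb = 25 gives 388/3 + (2/3)q − (499/3 - (1/3)q) = 25, so q' = 62.
Then pb = 499/3 − (1/3)·62 = 437/3 and ps = 388/3 + (2/3)·62 = 512/3.
Government outlay = subsidy × quantity = 25 × 62 = 1550.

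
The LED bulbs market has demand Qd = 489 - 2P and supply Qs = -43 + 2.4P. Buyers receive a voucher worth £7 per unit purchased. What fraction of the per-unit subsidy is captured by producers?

Pre-subsidy: 489 - 2P = -43 + 2.4P gives P* = 1330/11, Q* = 2719/11.
With the rebate, buyers effectively pay Pb = Ps − 7, where Ps is the price sellers receive.
Demand in terms of Ps becomes Qd = 489 − 2(Ps − 7) = 503 - 2Ps. Setting this equal to supply: 503 - 2Ps = -43 + 2.4Ps, so Ps = 1365/11.
Buyers pay Pb = 1365/11 − 7 = 1288/11; Q' = -43 + 2.4·(1365/11) = 2803/11.
Buyers' price falls by P* − Pb = 1330/11 − 1288/11 = 42/11; sellers' price rises by Ps − P* = 1365/11 − 1330/11 = 35/11.
So producers capture (35/11)/7 = 5/11 of each unit of subsidy.

Producer share = 5/11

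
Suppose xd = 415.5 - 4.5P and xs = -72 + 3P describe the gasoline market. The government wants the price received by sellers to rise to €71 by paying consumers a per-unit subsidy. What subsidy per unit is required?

Required subsidy s = €10 per unit

At a seller price of 71, quantity supplied is -72 + 3·71 = 141.
Buyers absorb 141 only when they pay Pb with 415.5 − 4.5·Pb = 141, i.e. Pb = 61.
s = Ps − Pb = 71 − 61 = 10.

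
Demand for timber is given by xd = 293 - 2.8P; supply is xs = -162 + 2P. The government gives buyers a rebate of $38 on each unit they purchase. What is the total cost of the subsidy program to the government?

Government cost = 16397/6

Pre-subsidy: 293 - 2.8P = -162 + 2P gives P* = 2275/24, x* = 331/12.
With the rebate, buyers effectively pay Pb = Ps − 38, where Ps is the price sellers receive.
Demand in terms of Ps becomes xd = 293 − 2.8(Ps − 38) = 399.4 - 2.8Ps. Setting this equal to supply: 399.4 - 2.8Ps = -162 + 2Ps, so Ps = 2807/24.
Buyers pay Pb = 2807/24 − 38 = 1895/24; x' = -162 + 2·(2807/24) = 863/12.
Government outlay = subsidy × quantity = 38 × 863/12 = 16397/6.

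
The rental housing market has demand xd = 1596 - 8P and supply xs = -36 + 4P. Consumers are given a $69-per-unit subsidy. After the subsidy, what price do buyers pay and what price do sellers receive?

Pre-subsidy: 1596 - 8P = -36 + 4P gives P* = 136, x* = 508.
With the rebate, buyers effectively pay Pb = Ps − 69, where Ps is the price sellers receive.
Demand in terms of Ps becomes xd = 1596 − 8(Ps − 69) = 2148 - 8Ps. Setting this equal to supply: 2148 - 8Ps = -36 + 4Ps, so Ps = 182.
Buyers pay Pb = 182 − 69 = 113; x' = -36 + 4·182 = 692.

Buyers pay $113; sellers receive $182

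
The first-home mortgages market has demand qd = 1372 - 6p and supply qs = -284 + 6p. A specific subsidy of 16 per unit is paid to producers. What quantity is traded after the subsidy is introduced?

Pre-subsidy: 1372 - 6p = -284 + 6p gives p* = 138, q* = 544.
With the subsidy, sellers receive ps = pb + 16 for each unit, where pb is the price buyers pay.
Supply in terms of pb becomes qs = -284 + 6(pb + 16) = -188 + 6pb. Setting this equal to demand: 1372 - 6pb = -188 + 6pb, so pb = 130.
Sellers receive ps = 130 + 16 = 146; q' = 1372 − 6·130 = 592.

q' = 592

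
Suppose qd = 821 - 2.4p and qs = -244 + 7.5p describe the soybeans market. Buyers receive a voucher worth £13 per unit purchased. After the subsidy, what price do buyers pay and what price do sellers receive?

Buyers pay 1075/11; sellers receive 1218/11

Pre-subsidy: 821 - 2.4p = -244 + 7.5p gives p* = 3550/33, q* = 6191/11.
With the rebate, buyers effectively pay pb = ps − 13, where ps is the price sellers receive.
Demand in terms of ps becomes qd = 821 − 2.4(ps − 13) = 852.2 - 2.4ps. Setting this equal to supply: 852.2 - 2.4ps = -244 + 7.5ps, so ps = 1218/11.
Buyers pay pb = 1218/11 − 13 = 1075/11; q' = -244 + 7.5·(1218/11) = 6451/11.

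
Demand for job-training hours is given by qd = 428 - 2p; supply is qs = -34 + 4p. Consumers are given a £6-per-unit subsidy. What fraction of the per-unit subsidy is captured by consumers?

Consumer share = 2/3

Pre-subsidy: 428 - 2p = -34 + 4p gives p* = 77, q* = 274.
With the rebate, buyers effectively pay pb = ps − 6, where ps is the price sellers receive.
Demand in terms of ps becomes qd = 428 − 2(ps − 6) = 440 - 2ps. Setting this equal to supply: 440 - 2ps = -34 + 4ps, so ps = 79.
Buyers pay pb = 79 − 6 = 73; q' = -34 + 4·79 = 282.
Buyers' price falls by p* − pb = 77 − 73 = 4; sellers' price rises by ps − p* = 79 − 77 = 2.
So consumers capture 4/6 = 2/3 of each unit of subsidy.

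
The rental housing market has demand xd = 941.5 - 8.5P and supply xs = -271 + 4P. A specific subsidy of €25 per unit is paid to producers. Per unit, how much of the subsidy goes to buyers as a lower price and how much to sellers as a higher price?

Pre-subsidy: 941.5 - 8.5P = -271 + 4P gives P* = 97, x* = 117.
With the subsidy, sellers receive Ps = Pb + 25 for each unit, where Pb is the price buyers pay.
Supply in terms of Pb becomes xs = -271 + 4(Pb + 25) = -171 + 4Pb. Setting this equal to demand: 941.5 - 8.5Pb = -171 + 4Pb, so Pb = 89.
Sellers receive Ps = 89 + 25 = 114; x' = 941.5 − 8.5·89 = 185.
Buyers' price falls by P* − Pb = 97 − 89 = 8; sellers' price rises by Ps − P* = 114 − 97 = 17.

Buyers gain €8 per unit; sellers gain €17 per unit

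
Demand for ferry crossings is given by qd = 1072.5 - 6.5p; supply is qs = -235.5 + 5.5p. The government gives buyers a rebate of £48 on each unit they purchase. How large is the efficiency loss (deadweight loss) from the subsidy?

Deadweight loss = £3432

Pre-subsidy: 1072.5 - 6.5p = -235.5 + 5.5p gives p* = 109, q* = 364.
With the rebate, buyers effectively pay pb = ps − 48, where ps is the price sellers receive.
Demand in terms of ps becomes qd = 1072.5 − 6.5(ps − 48) = 1384.5 - 6.5ps. Setting this equal to supply: 1384.5 - 6.5ps = -235.5 + 5.5ps, so ps = 135.
Buyers pay pb = 135 − 48 = 87; q' = -235.5 + 5.5·135 = 507.
The subsidy expands output by 507 − 364 = 143 past the efficient level; on those units the gap between marginal cost and willingness to pay runs from 0 up to 48.
DWL = ½ × 48 × 143 = 3432.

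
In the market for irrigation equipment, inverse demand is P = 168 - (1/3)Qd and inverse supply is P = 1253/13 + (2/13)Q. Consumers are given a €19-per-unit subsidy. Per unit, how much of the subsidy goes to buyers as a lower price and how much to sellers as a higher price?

Buyers gain €13 per unit; sellers gain €6 per unit

Pre-subsidy: 168 - (1/3)Q = 1253/13 + (2/13)Q gives Q* = 147 and P* = 119.
With the rebate, buyers effectively pay Pb = Ps − 19, where Ps is the price sellers receive.
On the curves, Pb = 168 - (1/3)Q and Ps = 1253/13 + (2/13)Q; the wedge Ps − Pb = 19 gives 1253/13 + (2/13)Q − (168 - (1/3)Q) = 19, so Q' = 186.
Then Pb = 168 − (1/3)·186 = 106 and Ps = 1253/13 + (2/13)·186 = 125.
Buyers' price falls by P* − Pb = 119 − 106 = 13; sellers' price rises by Ps − P* = 125 − 119 = 6.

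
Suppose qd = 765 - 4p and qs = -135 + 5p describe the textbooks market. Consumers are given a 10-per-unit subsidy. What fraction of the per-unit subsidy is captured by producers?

Producer share = 4/9

Pre-subsidy: 765 - 4p = -135 + 5p gives p* = 100, q* = 365.
With the rebate, buyers effectively pay pb = ps − 10, where ps is the price sellers receive.
Demand in terms of ps becomes qd = 765 − 4(ps − 10) = 805 - 4ps. Setting this equal to supply: 805 - 4ps = -135 + 5ps, so ps = 940/9.
Buyers pay pb = 940/9 − 10 = 850/9; q' = -135 + 5·(940/9) = 3485/9.
Buyers' price falls by p* − pb = 100 − 850/9 = 50/9; sellers' price rises by ps − p* = 940/9 − 100 = 40/9.
So producers capture (40/9)/10 = 4/9 of each unit of subsidy.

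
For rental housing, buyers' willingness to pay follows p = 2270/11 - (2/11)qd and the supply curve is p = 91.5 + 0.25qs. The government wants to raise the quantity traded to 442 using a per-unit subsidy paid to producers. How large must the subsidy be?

At q = 442, from the demand curve buyers pay pb = 2270/11 − (2/11)·442 = 126; from the supply curve sellers need ps = 91.5 + 0.25·442 = 202.
The subsidy must fill the gap: s = ps − pb = 202 − 126 = 76.

Required subsidy s = 76 per unit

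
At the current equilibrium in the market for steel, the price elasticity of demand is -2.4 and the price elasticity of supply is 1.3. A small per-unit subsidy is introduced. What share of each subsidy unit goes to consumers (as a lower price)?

Consumer share = 13/37

For a small subsidy around the equilibrium, the benefit split depends on the relative slopes, which at a point are proportional to the elasticities.
Buyer share = εs/(εs + |εd|) = 1.3/(1.3 + 2.4) = 13/37; seller share = |εd|/(εs + |εd|) = 24/37.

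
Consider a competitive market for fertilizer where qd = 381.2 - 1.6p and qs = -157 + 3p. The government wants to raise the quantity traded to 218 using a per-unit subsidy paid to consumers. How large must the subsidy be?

Required subsidy s = 23 per unit

At q = 218, invert demand for the buyer price: pb = (381.2 − 218)/1.6 = 102; invert supply for the seller price: ps = (218 − (-157))/3 = 125.
The subsidy must fill the gap: s = ps − pb = 125 − 102 = 23.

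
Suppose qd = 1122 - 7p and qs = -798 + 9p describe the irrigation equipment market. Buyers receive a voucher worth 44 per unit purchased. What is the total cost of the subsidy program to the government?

Government cost = 20031

Pre-subsidy: 1122 - 7p = -798 + 9p gives p* = 120, q* = 282.
With the rebate, buyers effectively pay pb = ps − 44, where ps is the price sellers receive.
Demand in terms of ps becomes qd = 1122 − 7(ps − 44) = 1430 - 7ps. Setting this equal to supply: 1430 - 7ps = -798 + 9ps, so ps = 139.25.
Buyers pay pb = 139.25 − 44 = 95.25; q' = -798 + 9·139.25 = 455.25.
Government outlay = subsidy × quantity = 44 × 455.25 = 20031.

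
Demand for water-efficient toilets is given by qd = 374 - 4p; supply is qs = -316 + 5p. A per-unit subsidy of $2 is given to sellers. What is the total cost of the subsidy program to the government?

Government cost = 1292/9

Pre-subsidy: 374 - 4p = -316 + 5p gives p* = 230/3, q* = 202/3.
With the subsidy, sellers receive ps = pb + 2 for each unit, where pb is the price buyers pay.
Supply in terms of pb becomes qs = -316 + 5(pb + 2) = -306 + 5pb. Setting this equal to demand: 374 - 4pb = -306 + 5pb, so pb = 680/9.
Sellers receive ps = 680/9 + 2 = 698/9; q' = 374 − 4·(680/9) = 646/9.
Government outlay = subsidy × quantity = 2 × 646/9 = 1292/9.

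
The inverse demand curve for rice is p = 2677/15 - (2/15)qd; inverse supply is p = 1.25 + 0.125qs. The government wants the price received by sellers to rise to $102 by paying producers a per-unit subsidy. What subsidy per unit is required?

Required subsidy s = $31 per unit

At a seller price of 102, quantity supplied is -10 + 8·102 = 806.
Buyers absorb 806 only when they pay pb = 2677/15 − (2/15)·806 = 71.
s = ps − pb = 102 − 71 = 31.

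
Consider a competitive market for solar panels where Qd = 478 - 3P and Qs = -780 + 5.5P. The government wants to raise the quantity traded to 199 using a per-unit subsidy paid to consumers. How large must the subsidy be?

At Q = 199, invert demand for the buyer price: Pb = (478 − 199)/3 = 93; invert supply for the seller price: Ps = (199 − (-780))/5.5 = 178.
The subsidy must fill the gap: s = Ps − Pb = 178 − 93 = 85.

Required subsidy s = 85 per unit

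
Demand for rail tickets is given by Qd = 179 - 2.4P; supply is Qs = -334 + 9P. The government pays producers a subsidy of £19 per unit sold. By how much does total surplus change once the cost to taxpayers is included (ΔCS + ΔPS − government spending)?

Pre-subsidy: 179 - 2.4P = -334 + 9P gives P* = 45, Q* = 71.
With the subsidy, sellers receive Ps = Pb + 19 for each unit, where Pb is the price buyers pay.
Supply in terms of Pb becomes Qs = -334 + 9(Pb + 19) = -163 + 9Pb. Setting this equal to demand: 179 - 2.4Pb = -163 + 9Pb, so Pb = 30.
Sellers receive Ps = 30 + 19 = 49; Q' = 179 − 2.4·30 = 107.
ΔCS = ½(71 + 107)(45 − 30) = 1335; ΔPS = ½(71 + 107)(49 − 45) = 356.
Government spending = 19 × 107 = 2033.
Net change = 1335 + 356 − 2033 = -342. The loss equals the DWL triangle ½·19·36.

Net change in total surplus = -£342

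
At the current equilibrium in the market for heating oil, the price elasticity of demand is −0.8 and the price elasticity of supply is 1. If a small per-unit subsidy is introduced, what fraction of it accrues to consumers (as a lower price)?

For a small subsidy around the equilibrium, the benefit split depends on the relative slopes, which at a point are proportional to the elasticities.
Buyer share = εs/(εs + |εd|) = 1/(1 + 0.8) = 5/9; seller share = |εd|/(εs + |εd|) = 4/9.

Consumer share = 5/9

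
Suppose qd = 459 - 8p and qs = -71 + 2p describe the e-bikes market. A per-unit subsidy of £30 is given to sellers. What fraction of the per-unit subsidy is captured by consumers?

Pre-subsidy: 459 - 8p = -71 + 2p gives p* = 53, q* = 35.
With the subsidy, sellers receive ps = pb + 30 for each unit, where pb is the price buyers pay.
Supply in terms of pb becomes qs = -71 + 2(pb + 30) = -11 + 2pb. Setting this equal to demand: 459 - 8pb = -11 + 2pb, so pb = 47.
Sellers receive ps = 47 + 30 = 77; q' = 459 − 8·47 = 83.
Buyers' price falls by p* − pb = 53 − 47 = 6; sellers' price rises by ps − p* = 77 − 53 = 24.
So consumers capture 6/30 = 0.2 of each unit of subsidy.

Consumer share = 0.2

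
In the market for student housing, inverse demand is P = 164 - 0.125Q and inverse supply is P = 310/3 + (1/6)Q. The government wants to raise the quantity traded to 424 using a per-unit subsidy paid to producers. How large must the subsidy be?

At Q = 424, from the demand curve buyers pay Pb = 164 − 0.125·424 = 111; from the supply curve sellers need Ps = 310/3 + (1/6)·424 = 174.
The subsidy must fill the gap: s = Ps − Pb = 174 − 111 = 63.

Required subsidy s = 63 per unit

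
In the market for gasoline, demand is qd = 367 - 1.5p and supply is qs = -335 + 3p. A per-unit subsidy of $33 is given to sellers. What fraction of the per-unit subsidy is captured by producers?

Producer share = 1/3

Pre-subsidy: 367 - 1.5p = -335 + 3p gives p* = 156, q* = 133.
With the subsidy, sellers receive ps = pb + 33 for each unit, where pb is the price buyers pay.
Supply in terms of pb becomes qs = -335 + 3(pb + 33) = -236 + 3pb. Setting this equal to demand: 367 - 1.5pb = -236 + 3pb, so pb = 134.
Sellers receive ps = 134 + 33 = 167; q' = 367 − 1.5·134 = 166.
Buyers' price falls by p* − pb = 156 − 134 = 22; sellers' price rises by ps − p* = 167 − 156 = 11.
So producers capture 11/33 = 1/3 of each unit of subsidy.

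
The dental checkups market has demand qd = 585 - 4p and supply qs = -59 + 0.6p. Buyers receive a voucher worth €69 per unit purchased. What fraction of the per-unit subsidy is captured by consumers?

Pre-subsidy: 585 - 4p = -59 + 0.6p gives p* = 140, q* = 25.
With the rebate, buyers effectively pay pb = ps − 69, where ps is the price sellers receive.
Demand in terms of ps becomes qd = 585 − 4(ps − 69) = 861 - 4ps. Setting this equal to supply: 861 - 4ps = -59 + 0.6ps, so ps = 200.
Buyers pay pb = 200 − 69 = 131; q' = -59 + 0.6·200 = 61.
Buyers' price falls by p* − pb = 140 − 131 = 9; sellers' price rises by ps − p* = 200 − 140 = 60.
So consumers capture 9/69 = 3/23 of each unit of subsidy.

Consumer share = 3/23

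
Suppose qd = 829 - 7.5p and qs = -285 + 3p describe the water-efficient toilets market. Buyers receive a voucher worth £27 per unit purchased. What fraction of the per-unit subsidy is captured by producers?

Pre-subsidy: 829 - 7.5p = -285 + 3p gives p* = 2228/21, q* = 233/7.
With the rebate, buyers effectively pay pb = ps − 27, where ps is the price sellers receive.
Demand in terms of ps becomes qd = 829 − 7.5(ps − 27) = 1031.5 - 7.5ps. Setting this equal to supply: 1031.5 - 7.5ps = -285 + 3ps, so ps = 2633/21.
Buyers pay pb = 2633/21 − 27 = 2066/21; q' = -285 + 3·(2633/21) = 638/7.
Buyers' price falls by p* − pb = 2228/21 − 2066/21 = 54/7; sellers' price rises by ps − p* = 2633/21 − 2228/21 = 135/7.
So producers capture (135/7)/27 = 5/7 of each unit of subsidy.

Producer share = 5/7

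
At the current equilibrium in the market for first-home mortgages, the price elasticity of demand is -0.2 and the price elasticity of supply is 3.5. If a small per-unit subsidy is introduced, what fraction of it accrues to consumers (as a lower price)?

Consumer share = 35/37

For a small subsidy around the equilibrium, the benefit split depends on the relative slopes, which at a point are proportional to the elasticities.
Buyer share = εs/(εs + |εd|) = 3.5/(3.5 + 0.2) = 35/37; seller share = |εd|/(εs + |εd|) = 2/37.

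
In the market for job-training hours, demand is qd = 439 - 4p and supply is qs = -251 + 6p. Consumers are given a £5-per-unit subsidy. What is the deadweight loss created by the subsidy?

Deadweight loss = £30

Pre-subsidy: 439 - 4p = -251 + 6p gives p* = 69, q* = 163.
With the rebate, buyers effectively pay pb = ps − 5, where ps is the price sellers receive.
Demand in terms of ps becomes qd = 439 − 4(ps − 5) = 459 - 4ps. Setting this equal to supply: 459 - 4ps = -251 + 6ps, so ps = 71.
Buyers pay pb = 71 − 5 = 66; q' = -251 + 6·71 = 175.
The subsidy expands output by 175 − 163 = 12 past the efficient level; on those units the gap between marginal cost and willingness to pay runs from 0 up to 5.
DWL = ½ × 5 × 12 = 30.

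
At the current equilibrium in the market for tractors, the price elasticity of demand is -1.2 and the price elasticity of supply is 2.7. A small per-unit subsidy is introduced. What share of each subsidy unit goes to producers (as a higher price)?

For a small subsidy around the equilibrium, the benefit split depends on the relative slopes, which at a point are proportional to the elasticities.
Buyer share = εs/(εs + |εd|) = 2.7/(2.7 + 1.2) = 9/13; seller share = |εd|/(εs + |εd|) = 4/13.
So producers capture 4/13 of the subsidy.

Producer share = 4/13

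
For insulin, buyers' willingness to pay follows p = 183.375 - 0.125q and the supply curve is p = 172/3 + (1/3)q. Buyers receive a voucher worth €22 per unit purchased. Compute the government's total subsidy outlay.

Pre-subsidy: 183.375 - 0.125q = 172/3 + (1/3)q gives q* = 275 and p* = 149.
With the rebate, buyers effectively pay pb = ps − 22, where ps is the price sellers receive.
On the curves, pb = 183.375 - 0.125q and ps = 172/3 + (1/3)q; the wedge ps − pb = 22 gives 172/3 + (1/3)q − (183.375 - 0.125q) = 22, so q' = 323.
Then pb = 183.375 − 0.125·323 = 143 and ps = 172/3 + (1/3)·323 = 165.
Government outlay = subsidy × quantity = 22 × 323 = 7106.

Government cost = €7106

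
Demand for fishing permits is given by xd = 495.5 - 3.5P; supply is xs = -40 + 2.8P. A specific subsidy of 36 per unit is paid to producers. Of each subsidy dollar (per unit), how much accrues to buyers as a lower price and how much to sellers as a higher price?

Pre-subsidy: 495.5 - 3.5P = -40 + 2.8P gives P* = 85, x* = 198.
With the subsidy, sellers receive Ps = Pb + 36 for each unit, where Pb is the price buyers pay.
Supply in terms of Pb becomes xs = -40 + 2.8(Pb + 36) = 60.8 + 2.8Pb. Setting this equal to demand: 495.5 - 3.5Pb = 60.8 + 2.8Pb, so Pb = 69.
Sellers receive Ps = 69 + 36 = 105; x' = 495.5 − 3.5·69 = 254.
Buyers' price falls by P* − Pb = 85 − 69 = 16; sellers' price rises by Ps − P* = 105 − 85 = 20.

Buyers gain 16 per unit; sellers gain 20 per unit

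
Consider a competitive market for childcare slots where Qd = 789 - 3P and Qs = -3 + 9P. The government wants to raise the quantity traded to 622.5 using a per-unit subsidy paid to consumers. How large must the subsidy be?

Required subsidy s = 14 per unit

At Q = 622.5, invert demand for the buyer price: Pb = (789 − 622.5)/3 = 55.5; invert supply for the seller price: Ps = (622.5 − (-3))/9 = 69.5.
The subsidy must fill the gap: s = Ps − Pb = 69.5 − 55.5 = 14.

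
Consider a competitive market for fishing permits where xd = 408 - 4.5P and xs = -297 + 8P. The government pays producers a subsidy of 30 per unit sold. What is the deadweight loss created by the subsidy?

Pre-subsidy: 408 - 4.5P = -297 + 8P gives P* = 56.4, x* = 154.2.
With the subsidy, sellers receive Ps = Pb + 30 for each unit, where Pb is the price buyers pay.
Supply in terms of Pb becomes xs = -297 + 8(Pb + 30) = -57 + 8Pb. Setting this equal to demand: 408 - 4.5Pb = -57 + 8Pb, so Pb = 37.2.
Sellers receive Ps = 37.2 + 30 = 67.2; x' = 408 − 4.5·37.2 = 240.6.
The subsidy expands output by 240.6 − 154.2 = 86.4 past the efficient level; on those units the gap between marginal cost and willingness to pay runs from 0 up to 30.
DWL = ½ × 30 × 86.4 = 1296.

Deadweight loss = 1296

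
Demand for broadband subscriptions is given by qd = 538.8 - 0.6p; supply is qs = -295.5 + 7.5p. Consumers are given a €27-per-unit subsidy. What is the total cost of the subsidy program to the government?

Government cost = €13284

Pre-subsidy: 538.8 - 0.6p = -295.5 + 7.5p gives p* = 103, q* = 477.
With the rebate, buyers effectively pay pb = ps − 27, where ps is the price sellers receive.
Demand in terms of ps becomes qd = 538.8 − 0.6(ps − 27) = 555 - 0.6ps. Setting this equal to supply: 555 - 0.6ps = -295.5 + 7.5ps, so ps = 105.
Buyers pay pb = 105 − 27 = 78; q' = -295.5 + 7.5·105 = 492.
Government outlay = subsidy × quantity = 27 × 492 = 13284.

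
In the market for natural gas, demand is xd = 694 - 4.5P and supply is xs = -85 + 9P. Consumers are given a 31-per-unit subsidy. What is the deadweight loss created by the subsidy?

Deadweight loss = 1441.5

Pre-subsidy: 694 - 4.5P = -85 + 9P gives P* = 1558/27, x* = 1303/3.
With the rebate, buyers effectively pay Pb = Ps − 31, where Ps is the price sellers receive.
Demand in terms of Ps becomes xd = 694 − 4.5(Ps − 31) = 833.5 - 4.5Ps. Setting this equal to supply: 833.5 - 4.5Ps = -85 + 9Ps, so Ps = 1837/27.
Buyers pay Pb = 1837/27 − 31 = 1000/27; x' = -85 + 9·(1837/27) = 1582/3.
The subsidy expands output by 1582/3 − 1303/3 = 93 past the efficient level; on those units the gap between marginal cost and willingness to pay runs from 0 up to 31.
DWL = ½ × 31 × 93 = 1441.5.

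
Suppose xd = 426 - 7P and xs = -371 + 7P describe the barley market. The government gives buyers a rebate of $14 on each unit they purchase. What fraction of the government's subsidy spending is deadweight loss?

Pre-subsidy: 426 - 7P = -371 + 7P gives P* = 797/14, x* = 27.5.
With the rebate, buyers effectively pay Pb = Ps − 14, where Ps is the price sellers receive.
Demand in terms of Ps becomes xd = 426 − 7(Ps − 14) = 524 - 7Ps. Setting this equal to supply: 524 - 7Ps = -371 + 7Ps, so Ps = 895/14.
Buyers pay Pb = 895/14 − 14 = 699/14; x' = -371 + 7·(895/14) = 76.5.
ΔCS = ½(27.5 + 76.5)(797/14 − 699/14) = 364; ΔPS = ½(27.5 + 76.5)(895/14 − 797/14) = 364.
Government spending = 14 × 76.5 = 1071.
DWL = ½ × 14 × (76.5 − 27.5) = 343; fraction = 343 / 1071 = 49/153.

DWL / government spending = 49/153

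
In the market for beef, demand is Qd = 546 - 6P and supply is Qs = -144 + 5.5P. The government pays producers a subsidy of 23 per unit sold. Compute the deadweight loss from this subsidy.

Deadweight loss = 759

Pre-subsidy: 546 - 6P = -144 + 5.5P gives P* = 60, Q* = 186.
With the subsidy, sellers receive Ps = Pb + 23 for each unit, where Pb is the price buyers pay.
Supply in terms of Pb becomes Qs = -144 + 5.5(Pb + 23) = -17.5 + 5.5Pb. Setting this equal to demand: 546 - 6Pb = -17.5 + 5.5Pb, so Pb = 49.
Sellers receive Ps = 49 + 23 = 72; Q' = 546 − 6·49 = 252.
The subsidy expands output by 252 − 186 = 66 past the efficient level; on those units the gap between marginal cost and willingness to pay runs from 0 up to 23.
DWL = ½ × 23 × 66 = 759.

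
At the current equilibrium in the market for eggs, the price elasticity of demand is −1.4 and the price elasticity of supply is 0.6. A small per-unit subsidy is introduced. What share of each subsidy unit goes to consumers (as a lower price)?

For a small subsidy around the equilibrium, the benefit split depends on the relative slopes, which at a point are proportional to the elasticities.
Buyer share = εs/(εs + |εd|) = 0.6/(0.6 + 1.4) = 0.3; seller share = |εd|/(εs + |εd|) = 0.7.

Consumer share = 0.3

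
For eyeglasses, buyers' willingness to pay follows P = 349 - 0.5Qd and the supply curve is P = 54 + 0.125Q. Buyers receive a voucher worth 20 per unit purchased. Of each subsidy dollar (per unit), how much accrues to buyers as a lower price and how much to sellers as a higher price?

Pre-subsidy: 349 - 0.5Q = 54 + 0.125Q gives Q* = 472 and P* = 113.
With the rebate, buyers effectively pay Pb = Ps − 20, where Ps is the price sellers receive.
On the curves, Pb = 349 - 0.5Q and Ps = 54 + 0.125Q; the wedge Ps − Pb = 20 gives 54 + 0.125Q − (349 - 0.5Q) = 20, so Q' = 504.
Then Pb = 349 − 0.5·504 = 97 and Ps = 54 + 0.125·504 = 117.
Buyers' price falls by P* − Pb = 113 − 97 = 16; sellers' price rises by Ps − P* = 117 − 113 = 4.

Buyers gain 16 per unit; sellers gain 4 per unit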